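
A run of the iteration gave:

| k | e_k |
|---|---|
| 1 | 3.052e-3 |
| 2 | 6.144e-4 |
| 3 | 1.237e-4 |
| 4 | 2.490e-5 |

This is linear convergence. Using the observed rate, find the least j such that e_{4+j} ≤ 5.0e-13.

12

Rate ρ ≈ e_4/e_3 = 2.490e-5/1.237e-4 = 0.2013.
After j more steps, e_{4+j} ≈ 2.490e-5·ρ^j; need ρ^j ≤ 5.0e-13/2.490e-5 = 2.00803e-08.
j ≥ ln(2.00803e-08)/ln(0.2013) = -17.7235/-1.60296 = 11.057.
So 12 more iterations are needed.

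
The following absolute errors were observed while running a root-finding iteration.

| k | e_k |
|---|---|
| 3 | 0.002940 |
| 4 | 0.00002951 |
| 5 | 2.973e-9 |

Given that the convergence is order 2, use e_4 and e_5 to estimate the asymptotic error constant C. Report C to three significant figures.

3.41

C ≈ e_5 / e_4^2
  = 2.973e-9 / (0.00002951)^2
  = 2.973e-9 / 8.7084e-10 ≈ 3.4139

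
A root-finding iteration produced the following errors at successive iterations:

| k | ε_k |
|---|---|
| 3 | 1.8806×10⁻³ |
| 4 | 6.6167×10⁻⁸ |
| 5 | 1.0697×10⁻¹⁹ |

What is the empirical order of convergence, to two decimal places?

p ≈ ln(ε_5/ε_4) / ln(ε_4/ε_3)
  = ln(1.0697×10⁻¹⁹/6.6167×10⁻⁸) / ln(6.6167×10⁻⁸/1.8806×10⁻³)
  = ln(1.61667e-12) / ln(3.5184e-05)
  = -27.15065 / -10.25492 ≈ 2.64757

2.65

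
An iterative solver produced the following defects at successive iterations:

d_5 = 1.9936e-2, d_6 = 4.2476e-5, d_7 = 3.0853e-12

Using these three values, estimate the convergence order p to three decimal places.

2.672

p ≈ ln(d_7/d_6) / ln(d_6/d_5)
  = ln(3.0853e-12/4.2476e-5) / ln(4.2476e-5/1.9936e-2)
  = ln(7.26363e-08) / ln(0.00213062)
  = -16.437801 / -6.151342 ≈ 2.672230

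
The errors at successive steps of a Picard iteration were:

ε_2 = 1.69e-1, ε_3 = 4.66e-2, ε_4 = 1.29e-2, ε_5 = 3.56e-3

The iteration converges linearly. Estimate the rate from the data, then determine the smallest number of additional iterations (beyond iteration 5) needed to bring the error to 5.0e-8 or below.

Rate ρ ≈ ε_5/ε_4 = 3.56e-3/1.29e-2 = 0.2760.
After j more steps, ε_{5+j} ≈ 3.56e-3·ρ^j; need ρ^j ≤ 5.0e-8/3.56e-3 = 1.40449e-05.
j ≥ ln(1.40449e-05)/ln(0.2760) = -11.1733/-1.28735 = 8.679.
So 9 more iterations are needed.

9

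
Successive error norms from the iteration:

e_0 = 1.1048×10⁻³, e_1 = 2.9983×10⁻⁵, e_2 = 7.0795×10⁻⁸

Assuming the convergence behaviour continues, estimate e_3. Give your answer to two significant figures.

First estimate the order: p ≈ ln(e_2/e_1) / ln(e_1/e_0) = ln(7.0795×10⁻⁸/2.9983×10⁻⁵)/ln(2.9983×10⁻⁵/1.1048×10⁻³) = ln(0.00236117)/ln(0.0271388) ≈ 1.6770.
Then e_3 ≈ e_2·(e_2/e_1)^p = 7.0795×10⁻⁸·(0.00236117)^1.6770 = 7.0795×10⁻⁸·3.93309e-05 ≈ 2.784e-12.

2.8e-12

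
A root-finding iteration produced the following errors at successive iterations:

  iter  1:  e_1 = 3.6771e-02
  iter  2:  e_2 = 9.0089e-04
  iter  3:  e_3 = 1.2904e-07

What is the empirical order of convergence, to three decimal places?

2.386

p ≈ ln(e_3/e_2) / ln(e_2/e_1)
  = ln(1.2904e-07/9.0089e-04) / ln(9.0089e-04/3.6771e-02)
  = ln(0.000143236) / ln(0.0245)
  = -8.851017 / -3.709082 ≈ 2.386309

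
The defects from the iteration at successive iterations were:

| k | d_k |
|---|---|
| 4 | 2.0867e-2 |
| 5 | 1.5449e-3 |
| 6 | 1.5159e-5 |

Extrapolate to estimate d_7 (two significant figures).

First estimate the order: p ≈ ln(d_6/d_5) / ln(d_5/d_4) = ln(1.5159e-5/1.5449e-3)/ln(1.5449e-3/2.0867e-2) = ln(0.00981229)/ln(0.0740356) ≈ 1.7763.
Then d_7 ≈ d_6·(d_6/d_5)^p = 1.5159e-5·(0.00981229)^1.7763 = 1.5159e-5·0.000270883 ≈ 4.106e-09.

4.1e-9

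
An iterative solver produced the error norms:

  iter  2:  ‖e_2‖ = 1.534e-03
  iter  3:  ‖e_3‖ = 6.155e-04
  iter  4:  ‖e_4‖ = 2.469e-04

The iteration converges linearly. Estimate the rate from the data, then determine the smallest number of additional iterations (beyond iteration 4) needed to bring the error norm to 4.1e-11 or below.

18

Rate ρ ≈ ‖e_4‖/‖e_3‖ = 2.469e-04/6.155e-04 = 0.4011.
After j more steps, ‖e_{4+j}‖ ≈ 2.469e-04·ρ^j; need ρ^j ≤ 4.1e-11/2.469e-04 = 1.66059e-07.
j ≥ ln(1.66059e-07)/ln(0.4011) = -15.6109/-0.91354 = 17.088.
So 18 more iterations are needed.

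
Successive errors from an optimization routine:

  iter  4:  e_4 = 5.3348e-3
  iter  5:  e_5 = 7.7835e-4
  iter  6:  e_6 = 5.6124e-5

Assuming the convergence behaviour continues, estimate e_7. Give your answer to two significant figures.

1.5e-6

First estimate the order: p ≈ ln(e_6/e_5) / ln(e_5/e_4) = ln(5.6124e-5/7.7835e-4)/ln(7.7835e-4/5.3348e-3) = ln(0.0721064)/ln(0.145901) ≈ 1.3662.
Then e_7 ≈ e_6·(e_6/e_5)^p = 5.6124e-5·(0.0721064)^1.3662 = 5.6124e-5·0.0275273 ≈ 1.545e-06.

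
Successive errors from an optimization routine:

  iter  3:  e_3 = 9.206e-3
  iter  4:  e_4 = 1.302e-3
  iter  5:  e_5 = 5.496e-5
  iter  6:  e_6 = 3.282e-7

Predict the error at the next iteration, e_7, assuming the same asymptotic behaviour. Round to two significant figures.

First estimate the order: p ≈ ln(e_6/e_5) / ln(e_5/e_4) = ln(3.282e-7/5.496e-5)/ln(5.496e-5/1.302e-3) = ln(0.00597162)/ln(0.042212) ≈ 1.6179.
Then e_7 ≈ e_6·(e_6/e_5)^p = 3.282e-7·(0.00597162)^1.6179 = 3.282e-7·0.000252313 ≈ 8.281e-11.

8.3e-11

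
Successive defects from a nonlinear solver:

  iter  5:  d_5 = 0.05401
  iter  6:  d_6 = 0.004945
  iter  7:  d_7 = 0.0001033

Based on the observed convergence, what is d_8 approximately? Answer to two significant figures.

First estimate the order: p ≈ ln(d_7/d_6) / ln(d_6/d_5) = ln(0.0001033/0.004945)/ln(0.004945/0.05401) = ln(0.0208898)/ln(0.0915571) ≈ 1.6181.
Then d_8 ≈ d_7·(d_7/d_6)^p = 0.0001033·(0.0208898)^1.6181 = 0.0001033·0.00191199 ≈ 1.975e-07.

2.0e-7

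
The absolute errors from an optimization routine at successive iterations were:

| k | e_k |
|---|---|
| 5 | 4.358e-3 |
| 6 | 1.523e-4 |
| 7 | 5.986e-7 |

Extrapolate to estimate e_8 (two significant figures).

6.4e-11

First estimate the order: p ≈ ln(e_7/e_6) / ln(e_6/e_5) = ln(5.986e-7/1.523e-4)/ln(1.523e-4/4.358e-3) = ln(0.0039304)/ln(0.0349472) ≈ 1.6515.
Then e_8 ≈ e_7·(e_7/e_6)^p = 5.986e-7·(0.0039304)^1.6515 = 5.986e-7·0.000106466 ≈ 6.373e-11.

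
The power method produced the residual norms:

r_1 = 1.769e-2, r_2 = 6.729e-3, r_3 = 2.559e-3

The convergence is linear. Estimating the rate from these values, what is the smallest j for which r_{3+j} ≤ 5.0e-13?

24

Rate ρ ≈ r_3/r_2 = 2.559e-3/6.729e-3 = 0.3803.
After j more steps, r_{3+j} ≈ 2.559e-3·ρ^j; need ρ^j ≤ 5.0e-13/2.559e-3 = 1.95389e-10.
j ≥ ln(1.95389e-10)/ln(0.3803) = -22.3560/-0.96679 = 23.124.
So 24 more iterations are needed.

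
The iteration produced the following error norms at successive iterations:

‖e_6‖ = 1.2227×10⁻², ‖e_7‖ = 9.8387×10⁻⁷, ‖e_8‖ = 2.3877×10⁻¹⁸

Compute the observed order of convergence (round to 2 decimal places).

p ≈ ln(‖e_8‖/‖e_7‖) / ln(‖e_7‖/‖e_6‖)
  = ln(2.3877×10⁻¹⁸/9.8387×10⁻⁷) / ln(9.8387×10⁻⁷/1.2227×10⁻²)
  = ln(2.42685e-12) / ln(8.0467e-05)
  = -26.74443 / -9.42766 ≈ 2.83680

2.84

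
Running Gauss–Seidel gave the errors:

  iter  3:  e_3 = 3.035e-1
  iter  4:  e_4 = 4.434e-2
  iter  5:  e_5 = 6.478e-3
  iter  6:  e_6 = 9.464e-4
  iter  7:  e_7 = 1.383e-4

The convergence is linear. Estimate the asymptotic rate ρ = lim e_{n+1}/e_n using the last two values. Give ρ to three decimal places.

ρ ≈ e_7/e_6 = 1.383e-4/9.464e-4 = 0.14613

0.146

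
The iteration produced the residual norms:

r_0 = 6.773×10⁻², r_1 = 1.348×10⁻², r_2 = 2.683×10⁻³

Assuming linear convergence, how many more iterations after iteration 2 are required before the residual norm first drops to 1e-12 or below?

Rate ρ ≈ r_2/r_1 = 2.683×10⁻³/1.348×10⁻² = 0.1990.
After j more steps, r_{2+j} ≈ 2.683×10⁻³·ρ^j; need ρ^j ≤ 1e-12/2.683×10⁻³ = 3.72717e-10.
j ≥ ln(3.72717e-10)/ln(0.1990) = -21.7102/-1.61445 = 13.447.
So 14 more iterations are needed.

14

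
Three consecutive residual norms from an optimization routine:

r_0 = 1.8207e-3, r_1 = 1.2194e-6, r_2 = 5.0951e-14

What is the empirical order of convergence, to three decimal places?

2.325

p ≈ ln(r_2/r_1) / ln(r_1/r_0)
  = ln(5.0951e-14/1.2194e-6) / ln(1.2194e-6/1.8207e-3)
  = ln(4.17837e-08) / ln(0.000669742)
  = -16.990760 / -7.308618 ≈ 2.324757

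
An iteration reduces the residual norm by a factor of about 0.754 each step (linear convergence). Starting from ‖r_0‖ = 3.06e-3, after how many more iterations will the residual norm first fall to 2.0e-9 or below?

After k steps, ‖r_k‖ ≈ 3.06e-3·0.754^k.
Need 0.754^k ≤ 2.0e-9/3.06e-3 = 6.53595e-07.
k ≥ ln(6.53595e-07)/ln(0.754) = -14.2408/-0.28236 = 50.435.
Smallest integer k = 51.

51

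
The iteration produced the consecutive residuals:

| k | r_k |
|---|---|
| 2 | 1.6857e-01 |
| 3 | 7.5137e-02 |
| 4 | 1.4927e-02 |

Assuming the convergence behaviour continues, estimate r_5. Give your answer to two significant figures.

5.9e-4

First estimate the order: p ≈ ln(r_4/r_3) / ln(r_3/r_2) = ln(1.4927e-02/7.5137e-02)/ln(7.5137e-02/1.6857e-01) = ln(0.198664)/ln(0.445732) ≈ 2.0001.
Then r_5 ≈ r_4·(r_4/r_3)^p = 1.4927e-02·(0.198664)^2.0001 = 1.4927e-02·0.039461 ≈ 0.000589.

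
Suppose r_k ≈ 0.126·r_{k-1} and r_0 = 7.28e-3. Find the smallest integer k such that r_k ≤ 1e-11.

After k steps, r_k ≈ 7.28e-3·0.126^k.
Need 0.126^k ≤ 1e-11/7.28e-3 = 1.37363e-09.
k ≥ ln(1.37363e-09)/ln(0.126) = -20.4058/-2.07147 = 9.851.
Smallest integer k = 10.

10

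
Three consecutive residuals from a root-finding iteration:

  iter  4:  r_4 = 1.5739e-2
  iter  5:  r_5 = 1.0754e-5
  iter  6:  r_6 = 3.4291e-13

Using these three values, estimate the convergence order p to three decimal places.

2.368

p ≈ ln(r_6/r_5) / ln(r_5/r_4)
  = ln(3.4291e-13/1.0754e-5) / ln(1.0754e-5/1.5739e-2)
  = ln(3.18867e-08) / ln(0.000683271)
  = -17.261077 / -7.288619 ≈ 2.368223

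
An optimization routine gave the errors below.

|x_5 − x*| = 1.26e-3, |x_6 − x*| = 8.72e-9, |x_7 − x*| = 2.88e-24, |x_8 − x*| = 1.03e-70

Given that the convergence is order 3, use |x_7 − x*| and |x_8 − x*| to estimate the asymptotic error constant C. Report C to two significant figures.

4.3

C ≈ |x_8 − x*| / |x_7 − x*|^3
  = 1.03e-70 / (2.88e-24)^3
  = 1.03e-70 / 2.38879e-71 ≈ 4.3118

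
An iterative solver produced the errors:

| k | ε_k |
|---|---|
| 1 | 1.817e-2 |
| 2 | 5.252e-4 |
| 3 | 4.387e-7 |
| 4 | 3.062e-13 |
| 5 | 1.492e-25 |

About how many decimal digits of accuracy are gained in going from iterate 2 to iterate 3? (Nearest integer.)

Digits gained ≈ log₁₀(ε_2/ε_3) = log₁₀(5.252e-4/4.387e-7) = log₁₀(1197.17) ≈ 3.078.

3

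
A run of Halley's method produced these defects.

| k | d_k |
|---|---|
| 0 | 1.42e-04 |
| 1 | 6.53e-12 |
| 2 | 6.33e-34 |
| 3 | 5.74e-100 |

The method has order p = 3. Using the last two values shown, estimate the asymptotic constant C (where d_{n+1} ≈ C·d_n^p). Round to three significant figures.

C ≈ d_3 / d_2^3
  = 5.74e-100 / (6.33e-34)^3
  = 5.74e-100 / 2.53636e-100 ≈ 2.2631

2.26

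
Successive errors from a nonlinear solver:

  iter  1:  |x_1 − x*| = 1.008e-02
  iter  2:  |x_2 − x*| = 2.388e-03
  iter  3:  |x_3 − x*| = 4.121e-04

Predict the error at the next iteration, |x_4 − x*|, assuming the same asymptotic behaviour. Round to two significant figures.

First estimate the order: p ≈ ln(|x_3 − x*|/|x_2 − x*|) / ln(|x_2 − x*|/|x_1 − x*|) = ln(4.121e-04/2.388e-03)/ln(2.388e-03/1.008e-02) = ln(0.172571)/ln(0.236905) ≈ 1.2200.
Then |x_4 − x*| ≈ |x_3 − x*|·(|x_3 − x*|/|x_2 − x*|)^p = 4.121e-04·(0.172571)^1.2200 = 4.121e-04·0.117247 ≈ 4.832e-05.

4.8e-5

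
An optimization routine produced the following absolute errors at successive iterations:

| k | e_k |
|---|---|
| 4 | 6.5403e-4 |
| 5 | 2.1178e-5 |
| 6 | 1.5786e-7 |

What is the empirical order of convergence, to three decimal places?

1.428

p ≈ ln(e_6/e_5) / ln(e_5/e_4)
  = ln(1.5786e-7/2.1178e-5) / ln(2.1178e-5/6.5403e-4)
  = ln(0.00745396) / ln(0.0323808)
  = -4.899010 / -3.430190 ≈ 1.428204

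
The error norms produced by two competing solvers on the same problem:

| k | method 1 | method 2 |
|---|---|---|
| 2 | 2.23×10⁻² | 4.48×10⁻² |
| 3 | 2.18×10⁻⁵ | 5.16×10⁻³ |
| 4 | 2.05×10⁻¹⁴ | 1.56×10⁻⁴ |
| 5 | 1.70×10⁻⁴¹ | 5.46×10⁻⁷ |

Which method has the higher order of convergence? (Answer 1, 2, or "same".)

1

Method 1: p ≈ ln(1.70×10⁻⁴¹/2.05×10⁻¹⁴)/ln(2.05×10⁻¹⁴/2.18×10⁻⁵) ≈ 3.00.
Method 2: p ≈ ln(5.46×10⁻⁷/1.56×10⁻⁴)/ln(1.56×10⁻⁴/5.16×10⁻³) ≈ 1.62.
Method 1 has the higher order (≈3.0 vs ≈1.6).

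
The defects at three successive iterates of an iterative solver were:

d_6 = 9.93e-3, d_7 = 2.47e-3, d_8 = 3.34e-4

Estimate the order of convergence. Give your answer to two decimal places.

1.44

p ≈ ln(d_8/d_7) / ln(d_7/d_6)
  = ln(3.34e-4/2.47e-3) / ln(2.47e-3/9.93e-3)
  = ln(0.135223) / ln(0.248741)
  = -2.00083 / -1.39134 ≈ 1.43806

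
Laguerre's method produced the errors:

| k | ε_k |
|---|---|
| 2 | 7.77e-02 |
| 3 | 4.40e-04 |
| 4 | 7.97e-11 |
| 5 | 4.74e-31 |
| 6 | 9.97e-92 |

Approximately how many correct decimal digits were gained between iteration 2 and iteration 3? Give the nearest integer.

Digits gained ≈ log₁₀(ε_2/ε_3) = log₁₀(7.77e-02/4.40e-04) = log₁₀(176.591) ≈ 2.247.

2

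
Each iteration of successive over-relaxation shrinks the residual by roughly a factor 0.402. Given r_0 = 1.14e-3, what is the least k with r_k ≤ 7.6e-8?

After k steps, r_k ≈ 1.14e-3·0.402^k.
Need 0.402^k ≤ 7.6e-8/1.14e-3 = 6.66667e-05.
k ≥ ln(6.66667e-05)/ln(0.402) = -9.6158/-0.91130 = 10.552.
Smallest integer k = 11.

11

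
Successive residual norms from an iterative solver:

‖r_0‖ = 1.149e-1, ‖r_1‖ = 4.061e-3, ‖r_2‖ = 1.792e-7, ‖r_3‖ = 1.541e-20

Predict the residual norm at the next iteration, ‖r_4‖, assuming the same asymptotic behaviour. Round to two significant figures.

9.8e-60

First estimate the order: p ≈ ln(‖r_3‖/‖r_2‖) / ln(‖r_2‖/‖r_1‖) = ln(1.541e-20/1.792e-7)/ln(1.792e-7/4.061e-3) = ln(8.59933e-14)/ln(4.41271e-05) ≈ 2.9999.
Then ‖r_4‖ ≈ ‖r_3‖·(‖r_3‖/‖r_2‖)^p = 1.541e-20·(8.59933e-14)^2.9999 = 1.541e-20·6.37823e-40 ≈ 9.829e-60.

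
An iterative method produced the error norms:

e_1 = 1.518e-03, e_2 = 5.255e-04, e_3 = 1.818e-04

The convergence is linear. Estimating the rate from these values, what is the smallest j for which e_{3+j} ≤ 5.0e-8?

8

Rate ρ ≈ e_3/e_2 = 1.818e-04/5.255e-04 = 0.3460.
After j more steps, e_{3+j} ≈ 1.818e-04·ρ^j; need ρ^j ≤ 5.0e-8/1.818e-04 = 0.000275028.
j ≥ ln(0.000275028)/ln(0.3460) = -8.1986/-1.06132 = 7.725.
So 8 more iterations are needed.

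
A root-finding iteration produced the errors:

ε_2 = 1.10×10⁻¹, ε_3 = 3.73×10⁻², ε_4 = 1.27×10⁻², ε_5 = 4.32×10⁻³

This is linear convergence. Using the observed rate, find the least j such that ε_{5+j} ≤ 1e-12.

Rate ρ ≈ ε_5/ε_4 = 4.32×10⁻³/1.27×10⁻² = 0.3402.
After j more steps, ε_{5+j} ≈ 4.32×10⁻³·ρ^j; need ρ^j ≤ 1e-12/4.32×10⁻³ = 2.31481e-10.
j ≥ ln(2.31481e-10)/ln(0.3402) = -22.1865/-1.07822 = 20.577.
So 21 more iterations are needed.

21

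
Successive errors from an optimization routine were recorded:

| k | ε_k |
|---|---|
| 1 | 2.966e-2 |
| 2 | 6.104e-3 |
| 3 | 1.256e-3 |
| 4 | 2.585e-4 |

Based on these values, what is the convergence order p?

Consecutive ratios: ε_4/ε_3 = 2.585e-4/1.256e-3 = 0.205812, ε_3/ε_2 = 1.256e-3/6.104e-3 = 0.205767.
p ≈ ln(0.205812)/ln(0.205767) = -1.5808/-1.5810 ≈ 1.00.
So the convergence is linear (order 1).

1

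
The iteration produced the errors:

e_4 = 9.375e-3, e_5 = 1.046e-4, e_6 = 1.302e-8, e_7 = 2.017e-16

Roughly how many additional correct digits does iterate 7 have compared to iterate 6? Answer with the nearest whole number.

8

Digits gained ≈ log₁₀(e_6/e_7) = log₁₀(1.302e-8/2.017e-16) = log₁₀(6.45513e+07) ≈ 7.810.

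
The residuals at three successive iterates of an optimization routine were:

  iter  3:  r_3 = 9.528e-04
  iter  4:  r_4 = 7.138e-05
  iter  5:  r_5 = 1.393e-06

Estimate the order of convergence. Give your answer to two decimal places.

1.52

p ≈ ln(r_5/r_4) / ln(r_4/r_3)
  = ln(1.393e-06/7.138e-05) / ln(7.138e-05/9.528e-04)
  = ln(0.0195153) / ln(0.074916)
  = -3.93656 / -2.59139 ≈ 1.51909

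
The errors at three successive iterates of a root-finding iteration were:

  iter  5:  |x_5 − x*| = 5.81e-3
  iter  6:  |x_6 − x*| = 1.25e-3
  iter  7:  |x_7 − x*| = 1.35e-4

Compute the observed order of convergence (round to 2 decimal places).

p ≈ ln(|x_7 − x*|/|x_6 − x*|) / ln(|x_6 − x*|/|x_5 − x*|)
  = ln(1.35e-4/1.25e-3) / ln(1.25e-3/5.81e-3)
  = ln(0.108) / ln(0.215146)
  = -2.22562 / -1.53644 ≈ 1.44856

1.45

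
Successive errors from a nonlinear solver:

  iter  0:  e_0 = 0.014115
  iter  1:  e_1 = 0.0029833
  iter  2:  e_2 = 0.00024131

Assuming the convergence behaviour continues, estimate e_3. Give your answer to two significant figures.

4.1e-6

First estimate the order: p ≈ ln(e_2/e_1) / ln(e_1/e_0) = ln(0.00024131/0.0029833)/ln(0.0029833/0.014115) = ln(0.0808869)/ln(0.211357) ≈ 1.6180.
Then e_3 ≈ e_2·(e_2/e_1)^p = 0.00024131·(0.0808869)^1.6180 = 0.00024131·0.0170981 ≈ 4.126e-06.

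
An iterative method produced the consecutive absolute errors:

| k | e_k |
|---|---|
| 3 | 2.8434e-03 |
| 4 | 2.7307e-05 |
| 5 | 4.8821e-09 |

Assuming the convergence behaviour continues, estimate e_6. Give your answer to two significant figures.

5.3e-16

First estimate the order: p ≈ ln(e_5/e_4) / ln(e_4/e_3) = ln(4.8821e-09/2.7307e-05)/ln(2.7307e-05/2.8434e-03) = ln(0.000178786)/ln(0.00960364) ≈ 1.8575.
Then e_6 ≈ e_5·(e_5/e_4)^p = 4.8821e-09·(0.000178786)^1.8575 = 4.8821e-09·1.09322e-07 ≈ 5.337e-16.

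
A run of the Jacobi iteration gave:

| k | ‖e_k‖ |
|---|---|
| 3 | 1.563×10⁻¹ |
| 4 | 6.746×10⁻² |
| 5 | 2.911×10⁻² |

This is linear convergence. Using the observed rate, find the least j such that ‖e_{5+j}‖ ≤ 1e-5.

Rate ρ ≈ ‖e_5‖/‖e_4‖ = 2.911×10⁻²/6.746×10⁻² = 0.4315.
After j more steps, ‖e_{5+j}‖ ≈ 2.911×10⁻²·ρ^j; need ρ^j ≤ 1e-5/2.911×10⁻² = 0.000343525.
j ≥ ln(0.000343525)/ln(0.4315) = -7.9763/-0.84049 = 9.490.
So 10 more iterations are needed.

10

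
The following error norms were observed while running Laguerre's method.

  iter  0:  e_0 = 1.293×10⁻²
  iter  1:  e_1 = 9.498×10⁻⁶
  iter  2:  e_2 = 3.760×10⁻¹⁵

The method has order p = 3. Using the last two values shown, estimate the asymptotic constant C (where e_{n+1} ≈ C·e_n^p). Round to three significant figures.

C ≈ e_2 / e_1^3
  = 3.760×10⁻¹⁵ / (9.498×10⁻⁶)^3
  = 3.760×10⁻¹⁵ / 8.56834e-16 ≈ 4.3882

4.39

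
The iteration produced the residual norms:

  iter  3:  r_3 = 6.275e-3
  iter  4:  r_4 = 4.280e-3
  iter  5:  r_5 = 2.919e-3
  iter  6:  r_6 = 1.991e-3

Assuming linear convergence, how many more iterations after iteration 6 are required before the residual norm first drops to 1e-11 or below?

Rate ρ ≈ r_6/r_5 = 1.991e-3/2.919e-3 = 0.6821.
After j more steps, r_{6+j} ≈ 1.991e-3·ρ^j; need ρ^j ≤ 1e-11/1.991e-3 = 5.0226e-09.
j ≥ ln(5.0226e-09)/ln(0.6821) = -19.1093/-0.38258 = 49.949.
So 50 more iterations are needed.

50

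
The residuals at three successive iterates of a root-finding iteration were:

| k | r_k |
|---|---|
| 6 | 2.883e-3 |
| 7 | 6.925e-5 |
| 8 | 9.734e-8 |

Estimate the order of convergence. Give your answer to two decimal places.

1.76

p ≈ ln(r_8/r_7) / ln(r_7/r_6)
  = ln(9.734e-8/6.925e-5) / ln(6.925e-5/2.883e-3)
  = ln(0.00140563) / ln(0.0240201)
  = -6.56727 / -3.72886 ≈ 1.76120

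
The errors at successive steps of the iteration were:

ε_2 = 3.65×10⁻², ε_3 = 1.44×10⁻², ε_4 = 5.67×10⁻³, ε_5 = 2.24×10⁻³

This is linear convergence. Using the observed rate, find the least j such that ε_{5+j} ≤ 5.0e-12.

22

Rate ρ ≈ ε_5/ε_4 = 2.24×10⁻³/5.67×10⁻³ = 0.3951.
After j more steps, ε_{5+j} ≈ 2.24×10⁻³·ρ^j; need ρ^j ≤ 5.0e-12/2.24×10⁻³ = 2.23214e-09.
j ≥ ln(2.23214e-09)/ln(0.3951) = -19.9203/-0.92862 = 21.452.
So 22 more iterations are needed.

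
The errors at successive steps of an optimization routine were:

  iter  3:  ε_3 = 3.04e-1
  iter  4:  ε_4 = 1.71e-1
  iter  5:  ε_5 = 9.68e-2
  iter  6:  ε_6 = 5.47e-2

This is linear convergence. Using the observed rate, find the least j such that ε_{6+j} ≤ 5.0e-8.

Rate ρ ≈ ε_6/ε_5 = 5.47e-2/9.68e-2 = 0.5651.
After j more steps, ε_{6+j} ≈ 5.47e-2·ρ^j; need ρ^j ≤ 5.0e-8/5.47e-2 = 9.14077e-07.
j ≥ ln(9.14077e-07)/ln(0.5651) = -13.9054/-0.57075 = 24.363.
So 25 more iterations are needed.

25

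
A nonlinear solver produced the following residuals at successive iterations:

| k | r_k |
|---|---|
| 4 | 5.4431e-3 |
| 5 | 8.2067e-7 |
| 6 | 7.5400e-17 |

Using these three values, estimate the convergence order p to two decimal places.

2.63

p ≈ ln(r_6/r_5) / ln(r_5/r_4)
  = ln(7.5400e-17/8.2067e-7) / ln(8.2067e-7/5.4431e-3)
  = ln(9.18761e-11) / ln(0.000150773)
  = -23.11058 / -8.79974 ≈ 2.62628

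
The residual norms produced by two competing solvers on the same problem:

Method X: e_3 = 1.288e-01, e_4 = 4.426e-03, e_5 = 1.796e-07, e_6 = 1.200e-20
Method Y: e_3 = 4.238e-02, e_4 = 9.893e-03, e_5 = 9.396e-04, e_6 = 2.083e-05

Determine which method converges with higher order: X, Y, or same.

Method X: p ≈ ln(1.200e-20/1.796e-07)/ln(1.796e-07/4.426e-03) ≈ 3.00.
Method Y: p ≈ ln(2.083e-05/9.396e-04)/ln(9.396e-04/9.893e-03) ≈ 1.62.
Method X has the higher order (≈3.0 vs ≈1.6).

X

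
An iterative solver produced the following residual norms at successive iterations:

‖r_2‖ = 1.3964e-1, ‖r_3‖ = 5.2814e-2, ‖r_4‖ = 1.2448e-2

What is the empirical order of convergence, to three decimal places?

1.486

p ≈ ln(‖r_4‖/‖r_3‖) / ln(‖r_3‖/‖r_2‖)
  = ln(1.2448e-2/5.2814e-2) / ln(5.2814e-2/1.3964e-1)
  = ln(0.235695) / ln(0.378215)
  = -1.445217 / -0.972292 ≈ 1.486402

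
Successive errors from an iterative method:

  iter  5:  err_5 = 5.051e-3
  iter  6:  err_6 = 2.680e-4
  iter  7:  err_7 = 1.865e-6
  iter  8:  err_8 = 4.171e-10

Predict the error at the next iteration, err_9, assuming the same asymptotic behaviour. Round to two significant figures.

2.8e-16

First estimate the order: p ≈ ln(err_8/err_7) / ln(err_7/err_6) = ln(4.171e-10/1.865e-6)/ln(1.865e-6/2.680e-4) = ln(0.000223646)/ln(0.00695896) ≈ 1.6920.
Then err_9 ≈ err_8·(err_8/err_7)^p = 4.171e-10·(0.000223646)^1.6920 = 4.171e-10·6.65974e-07 ≈ 2.778e-16.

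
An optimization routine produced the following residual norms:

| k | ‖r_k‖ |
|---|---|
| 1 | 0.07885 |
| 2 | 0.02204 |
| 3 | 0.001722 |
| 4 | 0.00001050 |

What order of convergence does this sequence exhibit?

Consecutive ratios: ‖r_4‖/‖r_3‖ = 0.00001050/0.001722 = 0.00609756, ‖r_3‖/‖r_2‖ = 0.001722/0.02204 = 0.0781307.
p ≈ ln(0.00609756)/ln(0.0781307) = -5.0999/-2.5494 ≈ 2.00.
So the convergence is quadratic (order 2).

2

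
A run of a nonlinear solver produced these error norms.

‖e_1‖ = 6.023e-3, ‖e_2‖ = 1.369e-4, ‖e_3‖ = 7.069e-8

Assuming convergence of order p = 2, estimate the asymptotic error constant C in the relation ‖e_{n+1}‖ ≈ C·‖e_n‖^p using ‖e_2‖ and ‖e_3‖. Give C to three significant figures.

3.77

C ≈ ‖e_3‖ / ‖e_2‖^2
  = 7.069e-8 / (1.369e-4)^2
  = 7.069e-8 / 1.87416e-08 ≈ 3.7718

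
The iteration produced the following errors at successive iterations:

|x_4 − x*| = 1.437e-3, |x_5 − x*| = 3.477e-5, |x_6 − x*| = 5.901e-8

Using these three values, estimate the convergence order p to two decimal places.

1.71

p ≈ ln(|x_6 − x*|/|x_5 − x*|) / ln(|x_5 − x*|/|x_4 − x*|)
  = ln(5.901e-8/3.477e-5) / ln(3.477e-5/1.437e-3)
  = ln(0.00169715) / ln(0.0241962)
  = -6.37880 / -3.72156 ≈ 1.71401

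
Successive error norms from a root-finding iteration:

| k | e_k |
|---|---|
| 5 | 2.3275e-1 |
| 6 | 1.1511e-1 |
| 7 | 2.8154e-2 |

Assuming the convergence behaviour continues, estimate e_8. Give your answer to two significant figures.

1.7e-3

First estimate the order: p ≈ ln(e_7/e_6) / ln(e_6/e_5) = ln(2.8154e-2/1.1511e-1)/ln(1.1511e-1/2.3275e-1) = ln(0.244583)/ln(0.494565) ≈ 2.0001.
Then e_8 ≈ e_7·(e_7/e_6)^p = 2.8154e-2·(0.244583)^2.0001 = 2.8154e-2·0.0598124 ≈ 0.001684.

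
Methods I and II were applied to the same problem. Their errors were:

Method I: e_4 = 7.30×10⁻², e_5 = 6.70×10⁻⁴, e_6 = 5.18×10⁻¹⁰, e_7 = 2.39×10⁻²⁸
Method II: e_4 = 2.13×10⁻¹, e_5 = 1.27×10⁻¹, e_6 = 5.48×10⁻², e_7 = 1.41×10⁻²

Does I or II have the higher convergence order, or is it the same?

Method I: p ≈ ln(2.39×10⁻²⁸/5.18×10⁻¹⁰)/ln(5.18×10⁻¹⁰/6.70×10⁻⁴) ≈ 3.00.
Method II: p ≈ ln(1.41×10⁻²/5.48×10⁻²)/ln(5.48×10⁻²/1.27×10⁻¹) ≈ 1.62.
Method I has the higher order (≈3.0 vs ≈1.6).

I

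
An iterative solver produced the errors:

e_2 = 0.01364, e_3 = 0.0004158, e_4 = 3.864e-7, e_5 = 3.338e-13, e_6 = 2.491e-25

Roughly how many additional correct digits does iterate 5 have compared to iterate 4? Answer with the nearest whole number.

Digits gained ≈ log₁₀(e_4/e_5) = log₁₀(3.864e-7/3.338e-13) = log₁₀(1.15758e+06) ≈ 6.064.

6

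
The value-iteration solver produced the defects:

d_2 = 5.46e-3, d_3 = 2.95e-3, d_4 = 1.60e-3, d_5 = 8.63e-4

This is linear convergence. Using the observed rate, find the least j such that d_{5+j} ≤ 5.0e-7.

13

Rate ρ ≈ d_5/d_4 = 8.63e-4/1.60e-3 = 0.5394.
After j more steps, d_{5+j} ≈ 8.63e-4·ρ^j; need ρ^j ≤ 5.0e-7/8.63e-4 = 0.000579374.
j ≥ ln(0.000579374)/ln(0.5394) = -7.4536/-0.61730 = 12.075.
So 13 more iterations are needed.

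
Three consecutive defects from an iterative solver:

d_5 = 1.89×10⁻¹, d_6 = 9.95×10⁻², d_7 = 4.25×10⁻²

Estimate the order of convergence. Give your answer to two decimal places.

1.33

p ≈ ln(d_7/d_6) / ln(d_6/d_5)
  = ln(4.25×10⁻²/9.95×10⁻²) / ln(9.95×10⁻²/1.89×10⁻¹)
  = ln(0.427136) / ln(0.526455)
  = -0.85065 / -0.64159 ≈ 1.32585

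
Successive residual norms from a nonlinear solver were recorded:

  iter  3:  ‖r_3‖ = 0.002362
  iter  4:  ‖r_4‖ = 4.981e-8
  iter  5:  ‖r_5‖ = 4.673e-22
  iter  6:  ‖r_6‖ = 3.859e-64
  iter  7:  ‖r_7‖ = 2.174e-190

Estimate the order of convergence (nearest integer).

3

Consecutive ratios: ‖r_7‖/‖r_6‖ = 2.174e-190/3.859e-64 = 5.63358e-127, ‖r_6‖/‖r_5‖ = 3.859e-64/4.673e-22 = 8.25808e-43.
p ≈ ln(5.63358e-127)/ln(8.25808e-43) = -290.6996/-96.9000 ≈ 3.00.
So the convergence is cubic (order 3).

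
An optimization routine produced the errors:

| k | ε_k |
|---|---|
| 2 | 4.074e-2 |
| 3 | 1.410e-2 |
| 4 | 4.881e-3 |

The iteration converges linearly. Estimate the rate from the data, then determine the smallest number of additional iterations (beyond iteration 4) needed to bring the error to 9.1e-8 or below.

Rate ρ ≈ ε_4/ε_3 = 4.881e-3/1.410e-2 = 0.3462.
After j more steps, ε_{4+j} ≈ 4.881e-3·ρ^j; need ρ^j ≤ 9.1e-8/4.881e-3 = 1.86437e-05.
j ≥ ln(1.86437e-05)/ln(0.3462) = -10.8900/-1.06074 = 10.266.
So 11 more iterations are needed.

11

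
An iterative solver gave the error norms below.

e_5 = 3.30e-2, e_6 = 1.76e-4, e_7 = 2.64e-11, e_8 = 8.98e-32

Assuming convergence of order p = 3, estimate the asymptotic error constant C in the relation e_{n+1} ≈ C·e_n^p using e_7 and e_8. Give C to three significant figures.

4.88

C ≈ e_8 / e_7^3
  = 8.98e-32 / (2.64e-11)^3
  = 8.98e-32 / 1.83997e-32 ≈ 4.8805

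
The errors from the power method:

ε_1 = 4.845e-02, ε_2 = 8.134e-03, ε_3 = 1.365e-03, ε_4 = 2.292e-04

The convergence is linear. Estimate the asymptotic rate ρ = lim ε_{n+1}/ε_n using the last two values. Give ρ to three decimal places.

ρ ≈ ε_4/ε_3 = 2.292e-04/1.365e-03 = 0.16791

0.168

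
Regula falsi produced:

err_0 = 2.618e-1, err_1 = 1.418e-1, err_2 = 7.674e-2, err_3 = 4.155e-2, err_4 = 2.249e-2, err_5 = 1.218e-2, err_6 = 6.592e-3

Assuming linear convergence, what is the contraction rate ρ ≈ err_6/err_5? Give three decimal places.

ρ ≈ err_6/err_5 = 6.592e-3/1.218e-2 = 0.54122

0.541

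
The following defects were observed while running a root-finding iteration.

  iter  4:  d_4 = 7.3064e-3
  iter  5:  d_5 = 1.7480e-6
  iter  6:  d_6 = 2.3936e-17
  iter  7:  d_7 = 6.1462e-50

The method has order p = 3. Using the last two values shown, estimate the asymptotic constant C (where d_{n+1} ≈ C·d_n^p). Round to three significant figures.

C ≈ d_7 / d_6^3
  = 6.1462e-50 / (2.3936e-17)^3
  = 6.1462e-50 / 1.37137e-50 ≈ 4.4818

4.48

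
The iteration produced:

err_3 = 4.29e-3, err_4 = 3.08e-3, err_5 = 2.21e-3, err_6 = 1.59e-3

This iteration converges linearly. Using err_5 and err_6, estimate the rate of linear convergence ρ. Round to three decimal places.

0.719

ρ ≈ err_6/err_5 = 1.59e-3/2.21e-3 = 0.71946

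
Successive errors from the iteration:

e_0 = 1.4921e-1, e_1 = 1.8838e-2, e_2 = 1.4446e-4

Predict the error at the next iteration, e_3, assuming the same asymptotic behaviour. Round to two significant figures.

1.5e-9

First estimate the order: p ≈ ln(e_2/e_1) / ln(e_1/e_0) = ln(1.4446e-4/1.8838e-2)/ln(1.8838e-2/1.4921e-1) = ln(0.00766854)/ln(0.126252) ≈ 2.3536.
Then e_3 ≈ e_2·(e_2/e_1)^p = 1.4446e-4·(0.00766854)^2.3536 = 1.4446e-4·1.05065e-05 ≈ 1.518e-09.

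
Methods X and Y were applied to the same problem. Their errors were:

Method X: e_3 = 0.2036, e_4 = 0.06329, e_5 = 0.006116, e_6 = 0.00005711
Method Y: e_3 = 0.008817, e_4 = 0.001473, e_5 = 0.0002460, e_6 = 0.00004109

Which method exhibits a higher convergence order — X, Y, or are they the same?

Method X: p ≈ ln(0.00005711/0.006116)/ln(0.006116/0.06329) ≈ 2.00.
Method Y: p ≈ ln(0.00004109/0.0002460)/ln(0.0002460/0.001473) ≈ 1.00.
Method X has the higher order (≈2.0 vs ≈1.0).

X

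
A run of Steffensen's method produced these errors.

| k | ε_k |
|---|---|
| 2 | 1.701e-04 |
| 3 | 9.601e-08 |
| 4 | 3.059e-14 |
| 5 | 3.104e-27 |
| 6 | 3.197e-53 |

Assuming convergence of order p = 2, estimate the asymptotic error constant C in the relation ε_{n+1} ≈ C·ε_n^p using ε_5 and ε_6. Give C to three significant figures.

C ≈ ε_6 / ε_5^2
  = 3.197e-53 / (3.104e-27)^2
  = 3.197e-53 / 9.63482e-54 ≈ 3.3182

3.32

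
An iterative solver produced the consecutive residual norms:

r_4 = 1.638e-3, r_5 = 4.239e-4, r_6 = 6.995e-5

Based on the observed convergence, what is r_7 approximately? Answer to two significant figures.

6.3e-6

First estimate the order: p ≈ ln(r_6/r_5) / ln(r_5/r_4) = ln(6.995e-5/4.239e-4)/ln(4.239e-4/1.638e-3) = ln(0.165015)/ln(0.258791) ≈ 1.3329.
Then r_7 ≈ r_6·(r_6/r_5)^p = 6.995e-5·(0.165015)^1.3329 = 6.995e-5·0.090581 ≈ 6.336e-06.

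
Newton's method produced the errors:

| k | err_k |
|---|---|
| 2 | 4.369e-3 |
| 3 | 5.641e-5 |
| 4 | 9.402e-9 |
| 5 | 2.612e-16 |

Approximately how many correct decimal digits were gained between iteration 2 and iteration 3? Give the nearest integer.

Digits gained ≈ log₁₀(err_2/err_3) = log₁₀(4.369e-3/5.641e-5) = log₁₀(77.4508) ≈ 1.889.

2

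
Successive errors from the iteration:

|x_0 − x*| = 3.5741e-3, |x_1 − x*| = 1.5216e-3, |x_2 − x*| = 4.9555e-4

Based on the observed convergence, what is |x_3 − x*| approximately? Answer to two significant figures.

1.1e-4

First estimate the order: p ≈ ln(|x_2 − x*|/|x_1 − x*|) / ln(|x_1 − x*|/|x_0 − x*|) = ln(4.9555e-4/1.5216e-3)/ln(1.5216e-3/3.5741e-3) = ln(0.325677)/ln(0.42573) ≈ 1.3137.
Then |x_3 − x*| ≈ |x_2 − x*|·(|x_2 − x*|/|x_1 − x*|)^p = 4.9555e-4·(0.325677)^1.3137 = 4.9555e-4·0.22906 ≈ 0.0001135.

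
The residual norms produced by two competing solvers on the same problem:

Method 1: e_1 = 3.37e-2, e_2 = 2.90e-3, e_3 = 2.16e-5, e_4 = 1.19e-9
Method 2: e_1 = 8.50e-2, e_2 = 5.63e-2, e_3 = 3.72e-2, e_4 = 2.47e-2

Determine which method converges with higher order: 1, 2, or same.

Method 1: p ≈ ln(1.19e-9/2.16e-5)/ln(2.16e-5/2.90e-3) ≈ 2.00.
Method 2: p ≈ ln(2.47e-2/3.72e-2)/ln(3.72e-2/5.63e-2) ≈ 0.99.
Method 1 has the higher order (≈2.0 vs ≈1.0).

1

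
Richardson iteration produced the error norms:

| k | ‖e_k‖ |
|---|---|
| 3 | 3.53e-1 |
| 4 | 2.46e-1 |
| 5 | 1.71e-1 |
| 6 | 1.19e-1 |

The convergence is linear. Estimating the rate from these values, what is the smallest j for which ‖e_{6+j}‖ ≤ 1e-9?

Rate ρ ≈ ‖e_6‖/‖e_5‖ = 1.19e-1/1.71e-1 = 0.6959.
After j more steps, ‖e_{6+j}‖ ≈ 1.19e-1·ρ^j; need ρ^j ≤ 1e-9/1.19e-1 = 8.40336e-09.
j ≥ ln(8.40336e-09)/ln(0.6959) = -18.5946/-0.36255 = 51.288.
So 52 more iterations are needed.

52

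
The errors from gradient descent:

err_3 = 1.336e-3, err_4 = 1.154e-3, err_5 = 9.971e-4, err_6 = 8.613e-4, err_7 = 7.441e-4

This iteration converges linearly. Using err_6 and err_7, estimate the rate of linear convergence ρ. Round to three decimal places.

ρ ≈ err_7/err_6 = 7.441e-4/8.613e-4 = 0.86393

0.864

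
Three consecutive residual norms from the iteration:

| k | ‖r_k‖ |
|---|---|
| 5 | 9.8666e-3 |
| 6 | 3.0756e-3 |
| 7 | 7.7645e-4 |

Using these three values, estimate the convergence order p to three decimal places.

p ≈ ln(‖r_7‖/‖r_6‖) / ln(‖r_6‖/‖r_5‖)
  = ln(7.7645e-4/3.0756e-3) / ln(3.0756e-3/9.8666e-3)
  = ln(0.252455) / ln(0.311718)
  = -1.376522 / -1.165656 ≈ 1.180899

1.181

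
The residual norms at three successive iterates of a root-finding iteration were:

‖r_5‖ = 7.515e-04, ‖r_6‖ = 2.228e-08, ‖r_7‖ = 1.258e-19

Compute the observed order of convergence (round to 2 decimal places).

2.48

p ≈ ln(‖r_7‖/‖r_6‖) / ln(‖r_6‖/‖r_5‖)
  = ln(1.258e-19/2.228e-08) / ln(2.228e-08/7.515e-04)
  = ln(5.64632e-12) / ln(2.96474e-05)
  = -25.90002 / -10.42614 ≈ 2.48414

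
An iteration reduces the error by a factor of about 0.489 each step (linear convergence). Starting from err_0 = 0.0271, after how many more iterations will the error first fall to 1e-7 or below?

18

After k steps, err_k ≈ 0.0271·0.489^k.
Need 0.489^k ≤ 1e-7/0.0271 = 3.69004e-06.
k ≥ ln(3.69004e-06)/ln(0.489) = -12.5099/-0.71539 = 17.487.
Smallest integer k = 18.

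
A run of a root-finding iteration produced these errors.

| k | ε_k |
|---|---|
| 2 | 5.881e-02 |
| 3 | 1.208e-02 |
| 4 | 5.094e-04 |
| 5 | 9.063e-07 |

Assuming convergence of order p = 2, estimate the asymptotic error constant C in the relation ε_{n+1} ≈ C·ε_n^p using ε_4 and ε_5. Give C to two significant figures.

3.5

C ≈ ε_5 / ε_4^2
  = 9.063e-07 / (5.094e-04)^2
  = 9.063e-07 / 2.59488e-07 ≈ 3.4926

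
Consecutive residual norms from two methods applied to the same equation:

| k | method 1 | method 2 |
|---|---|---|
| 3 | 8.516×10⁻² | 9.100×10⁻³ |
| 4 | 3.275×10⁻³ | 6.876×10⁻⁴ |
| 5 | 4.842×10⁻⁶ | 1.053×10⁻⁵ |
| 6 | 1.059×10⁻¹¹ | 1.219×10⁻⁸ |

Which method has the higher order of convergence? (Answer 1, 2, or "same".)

Method 1: p ≈ ln(1.059×10⁻¹¹/4.842×10⁻⁶)/ln(4.842×10⁻⁶/3.275×10⁻³) ≈ 2.00.
Method 2: p ≈ ln(1.219×10⁻⁸/1.053×10⁻⁵)/ln(1.053×10⁻⁵/6.876×10⁻⁴) ≈ 1.62.
Method 1 has the higher order (≈2.0 vs ≈1.6).

1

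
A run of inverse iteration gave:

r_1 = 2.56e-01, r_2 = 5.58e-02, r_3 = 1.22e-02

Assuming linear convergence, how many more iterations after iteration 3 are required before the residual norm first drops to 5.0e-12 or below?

15

Rate ρ ≈ r_3/r_2 = 1.22e-02/5.58e-02 = 0.2186.
After j more steps, r_{3+j} ≈ 1.22e-02·ρ^j; need ρ^j ≤ 5.0e-12/1.22e-02 = 4.09836e-10.
j ≥ ln(4.09836e-10)/ln(0.2186) = -21.6153/-1.52051 = 14.216.
So 15 more iterations are needed.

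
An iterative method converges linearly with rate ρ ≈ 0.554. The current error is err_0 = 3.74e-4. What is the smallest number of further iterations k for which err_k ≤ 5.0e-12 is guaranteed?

31

After k steps, err_k ≈ 3.74e-4·0.554^k.
Need 0.554^k ≤ 5.0e-12/3.74e-4 = 1.3369e-08.
k ≥ ln(1.3369e-08)/ln(0.554) = -18.1303/-0.59059 = 30.699.
Smallest integer k = 31.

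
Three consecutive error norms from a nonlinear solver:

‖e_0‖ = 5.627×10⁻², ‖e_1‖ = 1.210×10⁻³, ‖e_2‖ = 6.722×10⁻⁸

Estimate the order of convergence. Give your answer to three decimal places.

2.552

p ≈ ln(‖e_2‖/‖e_1‖) / ln(‖e_1‖/‖e_0‖)
  = ln(6.722×10⁻⁸/1.210×10⁻³) / ln(1.210×10⁻³/5.627×10⁻²)
  = ln(5.55537e-05) / ln(0.0215035)
  = -9.798160 / -3.839540 ≈ 2.551910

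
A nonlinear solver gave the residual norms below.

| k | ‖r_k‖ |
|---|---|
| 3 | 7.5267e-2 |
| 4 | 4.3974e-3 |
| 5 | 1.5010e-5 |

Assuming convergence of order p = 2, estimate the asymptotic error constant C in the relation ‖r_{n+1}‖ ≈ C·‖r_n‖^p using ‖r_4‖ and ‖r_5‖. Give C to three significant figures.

C ≈ ‖r_5‖ / ‖r_4‖^2
  = 1.5010e-5 / (4.3974e-3)^2
  = 1.5010e-5 / 1.93371e-05 ≈ 0.77623

0.776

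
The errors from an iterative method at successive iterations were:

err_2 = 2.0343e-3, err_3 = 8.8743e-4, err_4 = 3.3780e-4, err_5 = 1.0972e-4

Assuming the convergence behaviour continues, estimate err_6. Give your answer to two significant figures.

3.0e-5

First estimate the order: p ≈ ln(err_5/err_4) / ln(err_4/err_3) = ln(1.0972e-4/3.3780e-4)/ln(3.3780e-4/8.8743e-4) = ln(0.324808)/ln(0.38065) ≈ 1.1643.
Then err_6 ≈ err_5·(err_5/err_4)^p = 1.0972e-4·(0.324808)^1.1643 = 1.0972e-4·0.270014 ≈ 2.963e-05.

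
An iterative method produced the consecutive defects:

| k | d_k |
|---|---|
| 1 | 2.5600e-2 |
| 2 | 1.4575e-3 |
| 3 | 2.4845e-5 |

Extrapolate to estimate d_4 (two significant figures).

7.6e-8

First estimate the order: p ≈ ln(d_3/d_2) / ln(d_2/d_1) = ln(2.4845e-5/1.4575e-3)/ln(1.4575e-3/2.5600e-2) = ln(0.0170463)/ln(0.0569336) ≈ 1.4208.
Then d_4 ≈ d_3·(d_3/d_2)^p = 2.4845e-5·(0.0170463)^1.4208 = 2.4845e-5·0.00307256 ≈ 7.634e-08.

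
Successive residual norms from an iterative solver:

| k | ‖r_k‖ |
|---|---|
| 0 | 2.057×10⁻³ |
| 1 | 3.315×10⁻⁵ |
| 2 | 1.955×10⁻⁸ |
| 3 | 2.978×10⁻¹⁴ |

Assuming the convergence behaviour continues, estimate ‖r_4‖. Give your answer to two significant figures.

9.9e-25

First estimate the order: p ≈ ln(‖r_3‖/‖r_2‖) / ln(‖r_2‖/‖r_1‖) = ln(2.978×10⁻¹⁴/1.955×10⁻⁸)/ln(1.955×10⁻⁸/3.315×10⁻⁵) = ln(1.52327e-06)/ln(0.000589744) ≈ 1.8014.
Then ‖r_4‖ ≈ ‖r_3‖·(‖r_3‖/‖r_2‖)^p = 2.978×10⁻¹⁴·(1.52327e-06)^1.8014 = 2.978×10⁻¹⁴·3.31783e-11 ≈ 9.88e-25.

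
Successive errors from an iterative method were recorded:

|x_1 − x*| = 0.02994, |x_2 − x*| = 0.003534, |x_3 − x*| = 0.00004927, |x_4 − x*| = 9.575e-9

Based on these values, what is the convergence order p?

2

Consecutive ratios: |x_4 − x*|/|x_3 − x*| = 9.575e-9/0.00004927 = 0.000194337, |x_3 − x*|/|x_2 − x*| = 0.00004927/0.003534 = 0.0139417.
p ≈ ln(0.000194337)/ln(0.0139417) = -8.5459/-4.2729 ≈ 2.00.
So the convergence is quadratic (order 2).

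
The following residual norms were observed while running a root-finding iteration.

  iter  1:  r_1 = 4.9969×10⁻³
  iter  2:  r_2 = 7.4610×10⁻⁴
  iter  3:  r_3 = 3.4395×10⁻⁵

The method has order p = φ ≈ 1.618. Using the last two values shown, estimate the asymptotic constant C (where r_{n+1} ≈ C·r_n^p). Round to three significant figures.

3.95

C ≈ r_3 / r_2^1.618
  = 3.4395×10⁻⁵ / (7.4610×10⁻⁴)^1.618
  = 3.4395×10⁻⁵ / 8.71336e-06 ≈ 3.9474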